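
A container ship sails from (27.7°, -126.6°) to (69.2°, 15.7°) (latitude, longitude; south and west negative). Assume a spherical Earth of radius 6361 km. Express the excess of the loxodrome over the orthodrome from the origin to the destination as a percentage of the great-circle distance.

Great circle: σ = 1.3839 rad → d_gc = Rσ = 8803.2 km
Rhumb: Δφ = +0.7243, Δλ = +2.4836, Δψ = +1.1919, q = Δφ/Δψ = 0.6077 → d_rh = R√(Δφ²+q²Δλ²) = 10648.9 km
Excess = (10648.9 − 8803.2) / 8803.2 = 1845.7 / 8803.2 = 20.97% ≈ 21.0%

21.0%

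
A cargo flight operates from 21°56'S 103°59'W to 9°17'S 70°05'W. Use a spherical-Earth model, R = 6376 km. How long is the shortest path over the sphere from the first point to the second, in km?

3884 km

cos σ = sin φ₁ sin φ₂ + cos φ₁ cos φ₂ cos Δλ
      = sin(-21.93°)sin(-9.28°) + cos(-21.93°)cos(-9.28°)cos(33.90°) = 0.8201
σ = 34.904° → d = Rσ = 6376·0.60920 = 3884 km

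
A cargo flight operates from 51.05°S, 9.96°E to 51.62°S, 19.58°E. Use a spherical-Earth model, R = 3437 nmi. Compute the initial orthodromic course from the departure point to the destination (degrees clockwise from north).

99.2°

N = sin Δλ·cos φ₂ = +0.1038;  D = cos φ₁ sin φ₂ − sin φ₁ cos φ₂ cos Δλ = -0.0167
initial course = atan2(N, D) = 99.16°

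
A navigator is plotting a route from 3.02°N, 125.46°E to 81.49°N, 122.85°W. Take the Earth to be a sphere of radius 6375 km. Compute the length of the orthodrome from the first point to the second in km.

10030 km

cos σ = sin φ₁ sin φ₂ + cos φ₁ cos φ₂ cos Δλ
      = sin(3.02°)sin(81.49°) + cos(3.02°)cos(81.49°)cos(111.69°) = -0.0025
σ = 90.144° → d = Rσ = 6375·1.57331 = 10030 km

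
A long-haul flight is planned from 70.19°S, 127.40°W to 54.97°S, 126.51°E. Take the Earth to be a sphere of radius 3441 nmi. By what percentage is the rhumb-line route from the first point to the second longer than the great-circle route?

13.0%

Great circle: σ = 0.7721 rad → d_gc = Rσ = 2656.6 nmi
Rhumb: Δφ = +0.2656, Δλ = -1.8516, Δψ = +0.5918, q = Δφ/Δψ = 0.4488 → d_rh = R√(Δφ²+q²Δλ²) = 3002.3 nmi
Excess = (3002.3 − 2656.6) / 2656.6 = 345.7 / 2656.6 = 13.01% ≈ 13.0%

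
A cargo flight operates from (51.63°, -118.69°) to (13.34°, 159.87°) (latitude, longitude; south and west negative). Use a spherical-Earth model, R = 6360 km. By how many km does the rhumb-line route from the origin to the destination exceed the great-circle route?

Great circle: cos σ = sin φ₁ sin φ₂ + cos φ₁ cos φ₂ cos Δλ,  σ = 1.2966 rad → d_gc = 8246.22 km
Rhumb line: Δψ = -0.8208, q = Δφ/Δψ = 0.8142, d_rh = R√(Δφ²+q²Δλ²) = 8499.73 km
Excess = 8499.73 − 8246.22 = 253.51 ≈ 254 km

254 km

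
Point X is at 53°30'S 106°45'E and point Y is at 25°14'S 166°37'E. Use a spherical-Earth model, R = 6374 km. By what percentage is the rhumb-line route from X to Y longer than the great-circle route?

Great circle: σ = 0.9112 rad → d_gc = Rσ = 5807.9 km
Rhumb: Δφ = +0.4933, Δλ = +1.0449, Δψ = +0.6540, q = Δφ/Δψ = 0.7543 → d_rh = R√(Δφ²+q²Δλ²) = 5926.7 km
Excess = (5926.7 − 5807.9) / 5807.9 = 118.8 / 5807.9 = 2.045% ≈ 2.0%

2.0%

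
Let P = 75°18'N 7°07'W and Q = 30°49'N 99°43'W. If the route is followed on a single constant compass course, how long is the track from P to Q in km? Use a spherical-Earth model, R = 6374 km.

7322 km

Δψ = ln[tan(π/4+φ₂/2)/tan(π/4+φ₁/2)] = -1.4822;  Δφ = -0.7764 rad,  Δλ = -1.6162 rad
q = Δφ/Δψ = 0.5238
d = R·√(Δφ² + q²Δλ²) = 6374·1.14867 = 7322 km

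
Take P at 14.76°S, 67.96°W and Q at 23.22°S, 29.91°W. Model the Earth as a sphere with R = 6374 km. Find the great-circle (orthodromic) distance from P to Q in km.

4099 km

Haversine: a = sin²(Δφ/2)+cos φ₁ cos φ₂ sin²(Δλ/2) = 0.09987;  σ = 2·atan2(√a,√(1−a))
σ = 36.846° → d = Rσ = 6374·0.64308 = 4099 km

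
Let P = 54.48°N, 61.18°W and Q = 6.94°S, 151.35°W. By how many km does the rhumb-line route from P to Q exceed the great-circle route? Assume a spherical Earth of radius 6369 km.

Great circle: cos σ = sin φ₁ sin φ₂ + cos φ₁ cos φ₂ cos Δλ,  σ = 1.6710 rad → d_gc = 10642.7 km
Rhumb line: Δψ = -1.2599, q = Δφ/Δψ = 0.8508, d_rh = R√(Δφ²+q²Δλ²) = 10924.4 km
Excess = 10924.4 − 10642.7 = 281.7 ≈ 282 km

282 km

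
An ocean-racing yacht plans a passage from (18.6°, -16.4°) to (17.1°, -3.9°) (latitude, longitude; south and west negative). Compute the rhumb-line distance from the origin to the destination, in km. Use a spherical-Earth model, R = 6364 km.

Δψ = ln[tan(π/4+φ₂/2)/tan(π/4+φ₁/2)] = -0.0275;  Δφ = -0.0262 rad,  Δλ = +0.2182 rad
q = Δφ/Δψ = 0.9518
d = R·√(Δφ² + q²Δλ²) = 6364·0.20930 = 1332 km

1332 km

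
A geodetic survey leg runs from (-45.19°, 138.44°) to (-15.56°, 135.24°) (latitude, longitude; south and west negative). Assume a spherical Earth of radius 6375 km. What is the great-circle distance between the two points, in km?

3310 km

cos σ = sin φ₁ sin φ₂ + cos φ₁ cos φ₂ cos Δλ
      = sin(-45.19°)sin(-15.56°) + cos(-45.19°)cos(-15.56°)cos(-3.20°) = 0.8682
σ = 29.752° → d = Rσ = 6375·0.51928 = 3310 km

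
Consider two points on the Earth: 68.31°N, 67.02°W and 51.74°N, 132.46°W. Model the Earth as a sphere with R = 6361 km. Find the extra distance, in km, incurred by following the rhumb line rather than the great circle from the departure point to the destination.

165 km

Great circle: cos σ = sin φ₁ sin φ₂ + cos φ₁ cos φ₂ cos Δλ,  σ = 0.6011 rad → d_gc = 3823.3 km
Rhumb line: Δψ = -0.5937, q = Δφ/Δψ = 0.4871, d_rh = R√(Δφ²+q²Δλ²) = 3988.7 km
Excess = 3988.7 − 3823.3 = 165.4 ≈ 165 km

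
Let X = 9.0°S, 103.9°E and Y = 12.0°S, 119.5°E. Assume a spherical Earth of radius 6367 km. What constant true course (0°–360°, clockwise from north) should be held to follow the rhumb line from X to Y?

Meridional parts: M(φ₁)=-0.1577, M(φ₂)=-0.2110 → ΔM = -0.0533;  Δλ = +0.2723 rad
tan C = Δλ / ΔM = -5.1123 → C = 101.07°

101.1°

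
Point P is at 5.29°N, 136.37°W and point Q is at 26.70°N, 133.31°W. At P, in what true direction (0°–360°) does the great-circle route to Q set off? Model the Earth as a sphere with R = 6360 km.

θ = atan2( sin Δλ·cos φ₂ ,  cos φ₁ sin φ₂ − sin φ₁ cos φ₂ cos Δλ )
  = atan2(+0.0477, +0.3652) = 7.44°

7.4°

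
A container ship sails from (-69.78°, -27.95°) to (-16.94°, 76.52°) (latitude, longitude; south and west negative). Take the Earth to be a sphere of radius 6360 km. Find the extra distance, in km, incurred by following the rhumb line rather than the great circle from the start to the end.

Great circle: cos σ = sin φ₁ sin φ₂ + cos φ₁ cos φ₂ cos Δλ,  σ = 1.3788 rad → d_gc = 8769.3 km
Rhumb line: Δψ = +1.4242, q = Δφ/Δψ = 0.6476, d_rh = R√(Δφ²+q²Δλ²) = 9528.5 km
Excess = 9528.5 − 8769.3 = 759.2 ≈ 759 km

759 km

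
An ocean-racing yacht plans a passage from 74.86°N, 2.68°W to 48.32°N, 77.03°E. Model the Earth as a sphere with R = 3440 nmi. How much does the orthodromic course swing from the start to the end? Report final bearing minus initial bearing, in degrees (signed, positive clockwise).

+74.1°

Initial bearing θ₁ = atan2(sin Δλ cos φ₂, cos φ₁ sin φ₂ − sin φ₁ cos φ₂ cos Δλ) = 82.99°
Final bearing θ₂ = (initial bearing from the destination back to the start) + 180° = 157.06°
Δθ = θ₂ − θ₁ = +74.1°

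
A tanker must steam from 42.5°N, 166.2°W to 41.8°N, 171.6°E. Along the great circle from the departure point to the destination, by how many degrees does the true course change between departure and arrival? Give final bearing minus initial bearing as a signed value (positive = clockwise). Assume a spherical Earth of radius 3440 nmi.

-15.0°

At departure: θ₁ = atan2(sin Δλ cos φ₂, cos φ₁ sin φ₂ − sin φ₁ cos φ₂ cos Δλ) = 275.10°
At arrival: θ₂ = atan2(sin Δλ cos φ₁, −cos φ₂ sin φ₁ + sin φ₂ cos φ₁ cos Δλ) = 260.09°
Δθ = θ₂ − θ₁ = -15.0°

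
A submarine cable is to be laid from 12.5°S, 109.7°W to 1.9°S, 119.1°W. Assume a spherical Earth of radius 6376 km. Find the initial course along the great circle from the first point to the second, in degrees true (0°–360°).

318.0°

N = sin Δλ·cos φ₂ = -0.1632;  D = cos φ₁ sin φ₂ − sin φ₁ cos φ₂ cos Δλ = +0.1810
initial course = atan2(N, D) = 317.96°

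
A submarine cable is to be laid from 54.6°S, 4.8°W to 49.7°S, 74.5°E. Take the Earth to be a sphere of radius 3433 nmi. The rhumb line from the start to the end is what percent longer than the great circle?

Great circle: σ = 0.8076 rad → d_gc = Rσ = 2772.5 nmi
Rhumb: Δφ = +0.0855, Δλ = +1.3840, Δψ = +0.1396, q = Δφ/Δψ = 0.6128 → d_rh = R√(Δφ²+q²Δλ²) = 2926.4 nmi
Excess = (2926.4 − 2772.5) / 2772.5 = 153.9 / 2772.5 = 5.551% ≈ 5.6%

5.6%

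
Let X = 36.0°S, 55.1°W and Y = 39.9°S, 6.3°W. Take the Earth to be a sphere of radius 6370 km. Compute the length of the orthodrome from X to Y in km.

cos σ = sin φ₁ sin φ₂ + cos φ₁ cos φ₂ cos Δλ
      = sin(-36.00°)sin(-39.90°) + cos(-36.00°)cos(-39.90°)cos(48.80°) = 0.7859
σ = 38.201° → d = Rσ = 6370·0.66673 = 4247 km

4247 km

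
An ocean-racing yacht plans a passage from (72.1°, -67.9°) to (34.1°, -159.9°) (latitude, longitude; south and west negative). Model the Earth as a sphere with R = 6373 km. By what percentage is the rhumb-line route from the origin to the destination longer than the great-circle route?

Great circle: σ = 1.0185 rad → d_gc = Rσ = 6491.1 km
Rhumb: Δφ = -0.6632, Δλ = -1.6057, Δψ = -1.2146, q = Δφ/Δψ = 0.5460 → d_rh = R√(Δφ²+q²Δλ²) = 7006.2 km
Excess = (7006.2 − 6491.1) / 6491.1 = 515.1 / 6491.1 = 7.94% ≈ 7.9%

7.9%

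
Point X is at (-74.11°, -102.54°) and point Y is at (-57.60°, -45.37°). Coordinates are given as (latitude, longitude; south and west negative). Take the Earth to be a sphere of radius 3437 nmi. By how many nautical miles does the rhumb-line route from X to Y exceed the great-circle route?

57 nmi

Great circle: cos σ = sin φ₁ sin φ₂ + cos φ₁ cos φ₂ cos Δλ,  σ = 0.4699 rad → d_gc = 1615.14 nmi
Rhumb line: Δψ = +0.7332, q = Δφ/Δψ = 0.3930, d_rh = R√(Δφ²+q²Δλ²) = 1672.58 nmi
Excess = 1672.58 − 1615.14 = 57.44 ≈ 57 nmi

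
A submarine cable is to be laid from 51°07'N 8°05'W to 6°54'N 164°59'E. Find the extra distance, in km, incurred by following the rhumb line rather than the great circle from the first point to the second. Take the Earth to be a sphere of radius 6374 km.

Great circle: cos σ = sin φ₁ sin φ₂ + cos φ₁ cos φ₂ cos Δλ,  σ = 2.1236 rad → d_gc = 13536.1 km
Rhumb line: Δψ = -0.9206, q = Δφ/Δψ = 0.8382, d_rh = R√(Δφ²+q²Δλ²) = 16871.9 km
Excess = 16871.9 − 13536.1 = 3335.8 ≈ 3336 km

3336 km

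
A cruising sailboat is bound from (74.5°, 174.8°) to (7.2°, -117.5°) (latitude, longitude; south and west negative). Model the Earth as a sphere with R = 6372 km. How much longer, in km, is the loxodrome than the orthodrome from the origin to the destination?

Great circle: cos σ = sin φ₁ sin φ₂ + cos φ₁ cos φ₂ cos Δλ,  σ = 1.3476 rad → d_gc = 8586.7 km
Rhumb line: Δψ = -1.8684, q = Δφ/Δψ = 0.6287, d_rh = R√(Δφ²+q²Δλ²) = 8855.7 km
Excess = 8855.7 − 8586.7 = 269.0 ≈ 269 km

269 km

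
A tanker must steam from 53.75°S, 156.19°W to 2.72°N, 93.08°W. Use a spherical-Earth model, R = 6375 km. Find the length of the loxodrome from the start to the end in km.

Δψ = ln[tan(π/4+φ₂/2)/tan(π/4+φ₁/2)] = +1.1643;  Δφ = +0.9856 rad,  Δλ = +1.1015 rad
q = Δφ/Δψ = 0.8465
d = R·√(Δφ² + q²Δλ²) = 6375·1.35677 = 8649 km

8649 km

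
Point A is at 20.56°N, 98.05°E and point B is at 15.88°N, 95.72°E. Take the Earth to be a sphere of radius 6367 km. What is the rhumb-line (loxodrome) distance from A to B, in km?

575 km

Rhumb course C = atan2(Δλ, Δψ) with Δψ = ln[tan(π/4+φ₂/2)/tan(π/4+φ₁/2)] = -0.0860, Δλ = -0.0407 → C = 205.30°
d = R·|Δφ| / |cos C| = 6367·0.08168 / 0.90407 = 575 km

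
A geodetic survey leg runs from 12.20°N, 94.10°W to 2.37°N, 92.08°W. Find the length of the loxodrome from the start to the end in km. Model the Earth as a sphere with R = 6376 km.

1116 km

Rhumb course C = atan2(Δλ, Δψ) with Δψ = ln[tan(π/4+φ₂/2)/tan(π/4+φ₁/2)] = -0.1732, Δλ = +0.0353 → C = 168.49°
d = R·|Δφ| / |cos C| = 6376·0.17157 / 0.97990 = 1116 km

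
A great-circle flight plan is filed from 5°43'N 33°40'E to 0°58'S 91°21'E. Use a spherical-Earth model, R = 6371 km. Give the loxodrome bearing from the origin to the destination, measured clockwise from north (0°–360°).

Δψ = ln[tan(π/4+φ₂/2)/tan(π/4+φ₁/2)] = -0.1168
Δλ = +1.0068 rad (taken the short way round)
course = atan2(Δλ, Δψ) = 96.62°

96.6°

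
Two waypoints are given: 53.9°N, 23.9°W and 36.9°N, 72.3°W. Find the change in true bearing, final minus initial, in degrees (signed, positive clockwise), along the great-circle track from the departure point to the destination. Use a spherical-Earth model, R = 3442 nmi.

-35.9°

Initial bearing θ₁ = atan2(sin Δλ cos φ₂, cos φ₁ sin φ₂ − sin φ₁ cos φ₂ cos Δλ) = 262.83°
Final bearing θ₂ = (initial bearing from the destination back to the start) + 180° = 226.97°
Δθ = θ₂ − θ₁ = -35.9°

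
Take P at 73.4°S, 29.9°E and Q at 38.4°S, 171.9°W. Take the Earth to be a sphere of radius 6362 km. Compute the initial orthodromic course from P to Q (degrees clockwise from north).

N = sin Δλ·cos φ₂ = +0.2910;  D = cos φ₁ sin φ₂ − sin φ₁ cos φ₂ cos Δλ = -0.8748
initial course = atan2(N, D) = 161.60°

161.6°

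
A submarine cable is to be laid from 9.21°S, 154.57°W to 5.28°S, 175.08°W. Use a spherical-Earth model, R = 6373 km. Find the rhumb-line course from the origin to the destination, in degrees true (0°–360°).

Δψ = ln[tan(π/4+φ₂/2)/tan(π/4+φ₁/2)] = +0.0692
Δλ = -0.3580 rad (taken the short way round)
course = atan2(Δλ, Δψ) = 280.93°

280.9°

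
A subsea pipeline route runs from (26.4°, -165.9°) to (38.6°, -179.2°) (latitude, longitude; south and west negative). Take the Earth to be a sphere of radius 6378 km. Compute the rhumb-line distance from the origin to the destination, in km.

Rhumb course C = atan2(Δλ, Δψ) with Δψ = ln[tan(π/4+φ₂/2)/tan(π/4+φ₁/2)] = +0.2533, Δλ = -0.2321 → C = 317.50°
d = R·|Δφ| / |cos C| = 6378·0.21293 / 0.73730 = 1842 km

1842 km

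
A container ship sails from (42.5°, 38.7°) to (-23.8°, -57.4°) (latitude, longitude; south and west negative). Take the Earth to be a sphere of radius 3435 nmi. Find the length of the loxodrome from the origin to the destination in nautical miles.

6656 nmi

Rhumb course C = atan2(Δλ, Δψ) with Δψ = ln[tan(π/4+φ₂/2)/tan(π/4+φ₁/2)] = -1.2488, Δλ = -1.6773 → C = 233.33°
d = R·|Δφ| / |cos C| = 3435·1.15715 / 0.59721 = 6656 nmi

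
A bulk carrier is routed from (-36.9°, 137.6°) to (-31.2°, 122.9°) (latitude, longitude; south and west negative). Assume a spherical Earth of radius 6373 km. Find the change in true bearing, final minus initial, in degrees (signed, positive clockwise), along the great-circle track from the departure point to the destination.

Initial bearing θ₁ = atan2(sin Δλ cos φ₂, cos φ₁ sin φ₂ − sin φ₁ cos φ₂ cos Δλ) = 290.81°
Final bearing θ₂ = (initial bearing from the destination back to the start) + 180° = 299.09°
Δθ = θ₂ − θ₁ = +8.3°

+8.3°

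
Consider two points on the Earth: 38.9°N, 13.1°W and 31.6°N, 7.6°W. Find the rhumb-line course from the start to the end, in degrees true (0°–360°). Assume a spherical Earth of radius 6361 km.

148.4°

Δψ = ln[tan(π/4+φ₂/2)/tan(π/4+φ₁/2)] = -0.1562
Δλ = +0.0960 rad (taken the short way round)
course = atan2(Δλ, Δψ) = 148.43°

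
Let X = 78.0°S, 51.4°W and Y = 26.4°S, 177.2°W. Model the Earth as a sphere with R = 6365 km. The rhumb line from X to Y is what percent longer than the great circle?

15.6%

Great circle: σ = 1.2387 rad → d_gc = Rσ = 7884.6 km
Rhumb: Δφ = +0.9006, Δλ = -2.1956, Δψ = +1.7748, q = Δφ/Δψ = 0.5074 → d_rh = R√(Δφ²+q²Δλ²) = 9118.5 km
Excess = (9118.5 − 7884.6) / 7884.6 = 1233.9 / 7884.6 = 15.649% ≈ 15.6%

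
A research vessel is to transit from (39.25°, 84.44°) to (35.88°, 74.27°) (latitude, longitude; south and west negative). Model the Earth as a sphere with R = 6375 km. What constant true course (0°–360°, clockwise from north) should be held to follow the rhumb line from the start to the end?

247.3°

Δψ = ln[tan(π/4+φ₂/2)/tan(π/4+φ₁/2)] = -0.0742
Δλ = -0.1775 rad (taken the short way round)
course = atan2(Δλ, Δψ) = 247.31°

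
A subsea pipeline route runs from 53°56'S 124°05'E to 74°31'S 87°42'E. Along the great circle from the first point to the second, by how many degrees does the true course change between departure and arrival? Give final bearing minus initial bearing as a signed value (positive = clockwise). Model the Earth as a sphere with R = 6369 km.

Initial bearing θ₁ = atan2(sin Δλ cos φ₂, cos φ₁ sin φ₂ − sin φ₁ cos φ₂ cos Δλ) = 201.91°
Final bearing θ₂ = (initial bearing from the destination back to the start) + 180° = 235.39°
Δθ = θ₂ − θ₁ = +33.5°

+33.5°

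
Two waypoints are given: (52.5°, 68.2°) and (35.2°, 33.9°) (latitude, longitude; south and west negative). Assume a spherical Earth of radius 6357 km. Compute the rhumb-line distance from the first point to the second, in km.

Δψ = ln[tan(π/4+φ₂/2)/tan(π/4+φ₁/2)] = -0.4233;  Δφ = -0.3019 rad,  Δλ = -0.5986 rad
q = Δφ/Δψ = 0.7133
d = R·√(Δφ² + q²Δλ²) = 6357·0.52297 = 3325 km

3325 km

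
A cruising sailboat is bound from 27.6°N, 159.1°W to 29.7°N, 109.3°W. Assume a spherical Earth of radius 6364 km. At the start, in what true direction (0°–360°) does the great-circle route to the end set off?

74.9°

θ = atan2( sin Δλ·cos φ₂ ,  cos φ₁ sin φ₂ − sin φ₁ cos φ₂ cos Δλ )
  = atan2(+0.6635, +0.1793) = 74.88°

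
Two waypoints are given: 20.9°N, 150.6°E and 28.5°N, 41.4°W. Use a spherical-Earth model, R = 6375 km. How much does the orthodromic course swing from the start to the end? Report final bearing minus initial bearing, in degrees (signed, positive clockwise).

+151.8°

At departure: θ₁ = atan2(sin Δλ cos φ₂, cos φ₁ sin φ₂ − sin φ₁ cos φ₂ cos Δλ) = 13.65°
At arrival: θ₂ = atan2(sin Δλ cos φ₁, −cos φ₂ sin φ₁ + sin φ₂ cos φ₁ cos Δλ) = 165.47°
Δθ = θ₂ − θ₁ = +151.8°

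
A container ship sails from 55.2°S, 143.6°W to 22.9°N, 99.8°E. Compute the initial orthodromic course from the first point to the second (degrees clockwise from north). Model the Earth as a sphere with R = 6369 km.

261.9°

θ = atan2( sin Δλ·cos φ₂ ,  cos φ₁ sin φ₂ − sin φ₁ cos φ₂ cos Δλ )
  = atan2(-0.8237, -0.1166) = 261.94°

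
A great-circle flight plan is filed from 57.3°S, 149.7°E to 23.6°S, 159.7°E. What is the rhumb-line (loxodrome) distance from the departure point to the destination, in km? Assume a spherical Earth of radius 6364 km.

Δψ = ln[tan(π/4+φ₂/2)/tan(π/4+φ₁/2)] = +0.8023;  Δφ = +0.5882 rad,  Δλ = +0.1745 rad
q = Δφ/Δψ = 0.7331
d = R·√(Δφ² + q²Δλ²) = 6364·0.60193 = 3831 km

3831 km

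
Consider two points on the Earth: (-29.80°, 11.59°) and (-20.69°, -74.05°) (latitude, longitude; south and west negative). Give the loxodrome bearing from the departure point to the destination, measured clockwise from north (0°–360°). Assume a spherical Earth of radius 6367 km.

276.7°

Meridional parts: M(φ₁)=-0.5453, M(φ₂)=-0.3692 → ΔM = +0.1761;  Δλ = -1.4947 rad
tan C = Δλ / ΔM = -8.4899 → C = 276.72°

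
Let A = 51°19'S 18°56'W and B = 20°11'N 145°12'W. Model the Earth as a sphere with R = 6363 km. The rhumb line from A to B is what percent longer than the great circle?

3.8%

Great circle: σ = 2.2349 rad → d_gc = Rσ = 14220.7 km
Rhumb: Δφ = +1.2479, Δλ = -2.2038, Δψ = +1.4067, q = Δφ/Δψ = 0.8871 → d_rh = R√(Δφ²+q²Δλ²) = 14757.8 km
Excess = (14757.8 − 14220.7) / 14220.7 = 537.1 / 14220.7 = 3.78% ≈ 3.8%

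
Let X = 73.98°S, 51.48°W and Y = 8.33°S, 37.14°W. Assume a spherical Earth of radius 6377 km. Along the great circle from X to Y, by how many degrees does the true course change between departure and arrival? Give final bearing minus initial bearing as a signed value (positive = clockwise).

At departure: θ₁ = atan2(sin Δλ cos φ₂, cos φ₁ sin φ₂ − sin φ₁ cos φ₂ cos Δλ) = 15.54°
At arrival: θ₂ = atan2(sin Δλ cos φ₁, −cos φ₂ sin φ₁ + sin φ₂ cos φ₁ cos Δλ) = 4.28°
Δθ = θ₂ − θ₁ = -11.3°

-11.3°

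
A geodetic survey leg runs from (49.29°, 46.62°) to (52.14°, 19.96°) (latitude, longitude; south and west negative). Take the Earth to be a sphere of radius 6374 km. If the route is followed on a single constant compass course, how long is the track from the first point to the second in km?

Rhumb course C = atan2(Δλ, Δψ) with Δψ = ln[tan(π/4+φ₂/2)/tan(π/4+φ₁/2)] = +0.0786, Δλ = -0.4653 → C = 279.59°
d = R·|Δφ| / |cos C| = 6374·0.04974 / 0.16654 = 1904 km

1904 km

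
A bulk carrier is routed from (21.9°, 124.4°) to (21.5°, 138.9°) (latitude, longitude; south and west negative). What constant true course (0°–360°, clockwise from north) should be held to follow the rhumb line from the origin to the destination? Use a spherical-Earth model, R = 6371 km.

Meridional parts: M(φ₁)=+0.3919, M(φ₂)=+0.3844 → ΔM = -0.0075;  Δλ = +0.2531 rad
tan C = Δλ / ΔM = -33.6810 → C = 91.70°

91.7°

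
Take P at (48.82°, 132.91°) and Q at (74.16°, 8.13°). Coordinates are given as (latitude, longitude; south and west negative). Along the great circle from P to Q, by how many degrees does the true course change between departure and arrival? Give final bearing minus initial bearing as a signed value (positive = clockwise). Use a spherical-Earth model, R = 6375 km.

Initial bearing θ₁ = atan2(sin Δλ cos φ₂, cos φ₁ sin φ₂ − sin φ₁ cos φ₂ cos Δλ) = 343.37°
Final bearing θ₂ = (initial bearing from the destination back to the start) + 180° = 223.66°
Δθ = θ₂ − θ₁ = -119.7°

-119.7°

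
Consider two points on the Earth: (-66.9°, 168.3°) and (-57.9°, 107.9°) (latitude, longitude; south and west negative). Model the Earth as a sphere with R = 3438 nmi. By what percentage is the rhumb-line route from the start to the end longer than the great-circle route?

3.8%

Great circle: σ = 0.4903 rad → d_gc = Rσ = 1685.7 nmi
Rhumb: Δφ = +0.1571, Δλ = -1.0542, Δψ = +0.3420, q = Δφ/Δψ = 0.4593 → d_rh = R√(Δφ²+q²Δλ²) = 1750.1 nmi
Excess = (1750.1 − 1685.7) / 1685.7 = 64.4 / 1685.7 = 3.82% ≈ 3.8%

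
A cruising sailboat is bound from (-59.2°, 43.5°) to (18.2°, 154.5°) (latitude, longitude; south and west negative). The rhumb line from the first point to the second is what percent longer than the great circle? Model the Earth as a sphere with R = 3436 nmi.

Great circle: σ = 2.0293 rad → d_gc = Rσ = 6972.7 nmi
Rhumb: Δφ = +1.3509, Δλ = +1.9373, Δψ = +1.6125, q = Δφ/Δψ = 0.8378 → d_rh = R√(Δφ²+q²Δλ²) = 7255.6 nmi
Excess = (7255.6 − 6972.7) / 6972.7 = 282.9 / 6972.7 = 4.06% ≈ 4.1%

4.1%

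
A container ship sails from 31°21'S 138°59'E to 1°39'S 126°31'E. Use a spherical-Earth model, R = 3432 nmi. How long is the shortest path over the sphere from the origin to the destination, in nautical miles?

1914 nmi

Haversine: a = sin²(Δφ/2)+cos φ₁ cos φ₂ sin²(Δλ/2) = 0.07575;  σ = 2·atan2(√a,√(1−a))
σ = 31.951° → d = Rσ = 3432·0.55764 = 1914 nmi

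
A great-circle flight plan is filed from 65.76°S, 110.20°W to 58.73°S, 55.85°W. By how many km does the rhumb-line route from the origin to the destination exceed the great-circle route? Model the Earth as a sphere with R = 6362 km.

Great circle: cos σ = sin φ₁ sin φ₂ + cos φ₁ cos φ₂ cos Δλ,  σ = 0.4427 rad → d_gc = 2816.7 km
Rhumb line: Δψ = +0.2648, q = Δφ/Δψ = 0.4633, d_rh = R√(Δφ²+q²Δλ²) = 2902.8 km
Excess = 2902.8 − 2816.7 = 86.1 ≈ 86 km

86 km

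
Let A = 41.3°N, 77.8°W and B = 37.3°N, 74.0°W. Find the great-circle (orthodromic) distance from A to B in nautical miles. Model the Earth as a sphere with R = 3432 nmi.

cos σ = sin φ₁ sin φ₂ + cos φ₁ cos φ₂ cos Δλ
      = sin(41.30°)sin(37.30°) + cos(41.30°)cos(37.30°)cos(3.80°) = 0.9963
σ = 4.963° → d = Rσ = 3432·0.08663 = 297 nmi

297 nmi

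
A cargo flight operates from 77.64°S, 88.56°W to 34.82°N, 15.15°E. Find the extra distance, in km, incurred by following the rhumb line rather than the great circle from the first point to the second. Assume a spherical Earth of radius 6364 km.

Great circle: cos σ = sin φ₁ sin φ₂ + cos φ₁ cos φ₂ cos Δλ,  σ = 2.2136 rad → d_gc = 14087.1 km
Rhumb line: Δψ = +2.8720, q = Δφ/Δψ = 0.6834, d_rh = R√(Δφ²+q²Δλ²) = 14765.1 km
Excess = 14765.1 − 14087.1 = 678.0 ≈ 678 km

678 km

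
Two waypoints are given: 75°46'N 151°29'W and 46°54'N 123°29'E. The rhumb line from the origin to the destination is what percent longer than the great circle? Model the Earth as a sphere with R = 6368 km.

Great circle: σ = 0.7637 rad → d_gc = Rσ = 4863.1 km
Rhumb: Δφ = -0.5038, Δλ = -1.4841, Δψ = -1.1516, q = Δφ/Δψ = 0.4375 → d_rh = R√(Δφ²+q²Δλ²) = 5233.6 km
Excess = (5233.6 − 4863.1) / 4863.1 = 370.5 / 4863.1 = 7.62% ≈ 7.6%

7.6%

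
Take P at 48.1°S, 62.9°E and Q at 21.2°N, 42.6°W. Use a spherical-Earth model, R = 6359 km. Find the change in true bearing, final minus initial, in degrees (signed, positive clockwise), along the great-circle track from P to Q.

At departure: θ₁ = atan2(sin Δλ cos φ₂, cos φ₁ sin φ₂ − sin φ₁ cos φ₂ cos Δλ) = 273.57°
At arrival: θ₂ = atan2(sin Δλ cos φ₁, −cos φ₂ sin φ₁ + sin φ₂ cos φ₁ cos Δλ) = 314.36°
Δθ = θ₂ − θ₁ = +40.8°

+40.8°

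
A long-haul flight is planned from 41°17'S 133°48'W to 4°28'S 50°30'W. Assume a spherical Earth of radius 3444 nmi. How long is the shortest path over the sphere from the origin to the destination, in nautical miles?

cos σ = sin φ₁ sin φ₂ + cos φ₁ cos φ₂ cos Δλ
      = sin(-41.28°)sin(-4.47°) + cos(-41.28°)cos(-4.47°)cos(83.30°) = 0.1388
σ = 82.022° → d = Rσ = 3444·1.43156 = 4930 nmi

4930 nmi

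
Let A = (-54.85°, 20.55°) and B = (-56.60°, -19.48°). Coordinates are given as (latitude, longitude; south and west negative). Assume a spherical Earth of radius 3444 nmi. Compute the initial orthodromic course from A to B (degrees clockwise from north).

N = sin Δλ·cos φ₂ = -0.3541;  D = cos φ₁ sin φ₂ − sin φ₁ cos φ₂ cos Δλ = -0.1360
initial course = atan2(N, D) = 248.99°

249.0°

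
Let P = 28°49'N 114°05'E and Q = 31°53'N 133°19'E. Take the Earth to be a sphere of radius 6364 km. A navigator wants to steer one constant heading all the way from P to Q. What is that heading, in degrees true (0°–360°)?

79.5°

Meridional parts: M(φ₁)=+0.5256, M(φ₂)=+0.5876 → ΔM = +0.0620;  Δλ = +0.3357 rad
tan C = Δλ / ΔM = +5.4111 → C = 79.53°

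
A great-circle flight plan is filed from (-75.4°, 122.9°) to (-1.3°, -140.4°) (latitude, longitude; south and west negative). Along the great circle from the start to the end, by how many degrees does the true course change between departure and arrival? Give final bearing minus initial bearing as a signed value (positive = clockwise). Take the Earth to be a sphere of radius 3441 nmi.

-82.3°

Initial bearing θ₁ = atan2(sin Δλ cos φ₂, cos φ₁ sin φ₂ − sin φ₁ cos φ₂ cos Δλ) = 96.81°
Final bearing θ₂ = (initial bearing from the destination back to the start) + 180° = 14.50°
Δθ = θ₂ − θ₁ = -82.3°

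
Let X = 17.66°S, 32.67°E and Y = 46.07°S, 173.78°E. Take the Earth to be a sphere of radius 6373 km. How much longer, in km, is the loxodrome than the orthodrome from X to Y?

Great circle: cos σ = sin φ₁ sin φ₂ + cos φ₁ cos φ₂ cos Δλ,  σ = 1.8714 rad → d_gc = 11926.3 km
Rhumb line: Δψ = -0.5948, q = Δφ/Δψ = 0.8336, d_rh = R√(Δφ²+q²Δλ²) = 13460.4 km
Excess = 13460.4 − 11926.3 = 1534.1 ≈ 1534 km

1534 km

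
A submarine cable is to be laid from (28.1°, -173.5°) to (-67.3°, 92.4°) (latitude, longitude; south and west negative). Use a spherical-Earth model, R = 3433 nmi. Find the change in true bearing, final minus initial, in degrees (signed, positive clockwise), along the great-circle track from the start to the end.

At departure: θ₁ = atan2(sin Δλ cos φ₂, cos φ₁ sin φ₂ − sin φ₁ cos φ₂ cos Δλ) = 205.67°
At arrival: θ₂ = atan2(sin Δλ cos φ₁, −cos φ₂ sin φ₁ + sin φ₂ cos φ₁ cos Δλ) = 262.00°
Δθ = θ₂ − θ₁ = +56.3°

+56.3°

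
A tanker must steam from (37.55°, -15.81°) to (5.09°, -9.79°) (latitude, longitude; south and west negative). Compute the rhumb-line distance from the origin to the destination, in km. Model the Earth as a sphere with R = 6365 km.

Δψ = ln[tan(π/4+φ₂/2)/tan(π/4+φ₁/2)] = -0.6191;  Δφ = -0.5665 rad,  Δλ = +0.1051 rad
q = Δφ/Δψ = 0.9151
d = R·√(Δφ² + q²Δλ²) = 6365·0.57463 = 3658 km

3658 km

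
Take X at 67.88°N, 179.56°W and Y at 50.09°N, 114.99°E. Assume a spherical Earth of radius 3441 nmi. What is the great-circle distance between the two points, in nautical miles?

2151 nmi

Haversine: a = sin²(Δφ/2)+cos φ₁ cos φ₂ sin²(Δλ/2) = 0.09451;  σ = 2·atan2(√a,√(1−a))
σ = 35.809° → d = Rσ = 3441·0.62498 = 2151 nmi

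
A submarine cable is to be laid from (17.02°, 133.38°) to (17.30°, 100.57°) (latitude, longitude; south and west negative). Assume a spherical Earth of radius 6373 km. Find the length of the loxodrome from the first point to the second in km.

3487 km

Δψ = ln[tan(π/4+φ₂/2)/tan(π/4+φ₁/2)] = +0.0051;  Δφ = +0.0049 rad,  Δλ = -0.5726 rad
q = Δφ/Δψ = 0.9555
d = R·√(Δφ² + q²Δλ²) = 6373·0.54717 = 3487 km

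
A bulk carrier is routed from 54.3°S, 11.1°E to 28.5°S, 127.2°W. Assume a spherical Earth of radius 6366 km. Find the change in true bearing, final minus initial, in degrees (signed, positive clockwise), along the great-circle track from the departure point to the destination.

Initial bearing θ₁ = atan2(sin Δλ cos φ₂, cos φ₁ sin φ₂ − sin φ₁ cos φ₂ cos Δλ) = 215.78°
Final bearing θ₂ = (initial bearing from the destination back to the start) + 180° = 337.16°
Δθ = θ₂ − θ₁ = +121.4°

+121.4°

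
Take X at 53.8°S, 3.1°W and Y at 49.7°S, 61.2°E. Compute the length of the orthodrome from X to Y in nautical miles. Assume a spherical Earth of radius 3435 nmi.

cos σ = sin φ₁ sin φ₂ + cos φ₁ cos φ₂ cos Δλ
      = sin(-53.80°)sin(-49.70°) + cos(-53.80°)cos(-49.70°)cos(64.30°) = 0.7811
σ = 38.639° → d = Rσ = 3435·0.67437 = 2316 nmi

2316 nmi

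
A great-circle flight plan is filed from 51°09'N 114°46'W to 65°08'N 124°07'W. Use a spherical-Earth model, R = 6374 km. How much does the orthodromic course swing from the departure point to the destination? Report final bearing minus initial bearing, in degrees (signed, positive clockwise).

Initial bearing θ₁ = atan2(sin Δλ cos φ₂, cos φ₁ sin φ₂ − sin φ₁ cos φ₂ cos Δλ) = 344.48°
Final bearing θ₂ = (initial bearing from the destination back to the start) + 180° = 336.47°
Δθ = θ₂ − θ₁ = -8.0°

-8.0°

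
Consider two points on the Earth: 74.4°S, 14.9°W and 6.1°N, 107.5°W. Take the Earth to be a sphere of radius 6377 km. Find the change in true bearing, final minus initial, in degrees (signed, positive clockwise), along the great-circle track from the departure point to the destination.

+75.2°

At departure: θ₁ = atan2(sin Δλ cos φ₂, cos φ₁ sin φ₂ − sin φ₁ cos φ₂ cos Δλ) = 269.14°
At arrival: θ₂ = atan2(sin Δλ cos φ₁, −cos φ₂ sin φ₁ + sin φ₂ cos φ₁ cos Δλ) = 344.31°
Δθ = θ₂ − θ₁ = +75.2°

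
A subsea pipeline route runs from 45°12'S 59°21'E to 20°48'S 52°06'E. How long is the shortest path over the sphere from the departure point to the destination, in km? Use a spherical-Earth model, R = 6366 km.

cos σ = sin φ₁ sin φ₂ + cos φ₁ cos φ₂ cos Δλ
      = sin(-45.20°)sin(-20.80°) + cos(-45.20°)cos(-20.80°)cos(-7.25°) = 0.9054
σ = 25.120° → d = Rσ = 6366·0.43843 = 2791 km

2791 km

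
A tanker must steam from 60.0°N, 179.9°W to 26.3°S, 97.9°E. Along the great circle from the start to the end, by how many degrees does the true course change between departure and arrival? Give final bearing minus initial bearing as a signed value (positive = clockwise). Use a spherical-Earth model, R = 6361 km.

At departure: θ₁ = atan2(sin Δλ cos φ₂, cos φ₁ sin φ₂ − sin φ₁ cos φ₂ cos Δλ) = 249.79°
At arrival: θ₂ = atan2(sin Δλ cos φ₁, −cos φ₂ sin φ₁ + sin φ₂ cos φ₁ cos Δλ) = 211.56°
Δθ = θ₂ − θ₁ = -38.2°

-38.2°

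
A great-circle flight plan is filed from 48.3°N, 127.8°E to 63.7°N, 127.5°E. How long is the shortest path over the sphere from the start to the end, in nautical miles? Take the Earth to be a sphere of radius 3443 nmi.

925 nmi

cos σ = sin φ₁ sin φ₂ + cos φ₁ cos φ₂ cos Δλ
      = sin(48.30°)sin(63.70°) + cos(48.30°)cos(63.70°)cos(-0.30°) = 0.9641
σ = 15.401° → d = Rσ = 3443·0.26880 = 925 nmi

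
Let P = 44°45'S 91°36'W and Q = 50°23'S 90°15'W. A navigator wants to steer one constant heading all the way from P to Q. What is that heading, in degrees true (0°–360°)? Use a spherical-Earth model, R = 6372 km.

170.8°

Meridional parts: M(φ₁)=-0.8752, M(φ₂)=-1.0211 → ΔM = -0.1459;  Δλ = +0.0236 rad
tan C = Δλ / ΔM = -0.1615 → C = 170.83°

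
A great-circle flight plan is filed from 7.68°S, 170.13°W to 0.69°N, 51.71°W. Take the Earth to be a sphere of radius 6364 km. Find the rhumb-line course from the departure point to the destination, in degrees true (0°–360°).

Meridional parts: M(φ₁)=-0.1344, M(φ₂)=+0.0120 → ΔM = +0.1465;  Δλ = +2.0668 rad
tan C = Δλ / ΔM = +14.1092 → C = 85.95°

85.9°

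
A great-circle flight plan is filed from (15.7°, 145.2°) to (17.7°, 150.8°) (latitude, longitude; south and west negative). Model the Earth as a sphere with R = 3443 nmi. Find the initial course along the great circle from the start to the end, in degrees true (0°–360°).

68.8°

N = sin Δλ·cos φ₂ = +0.0930;  D = cos φ₁ sin φ₂ − sin φ₁ cos φ₂ cos Δλ = +0.0361
initial course = atan2(N, D) = 68.76°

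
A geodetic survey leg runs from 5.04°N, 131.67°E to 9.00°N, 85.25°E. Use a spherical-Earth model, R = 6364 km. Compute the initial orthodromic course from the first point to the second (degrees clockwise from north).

θ = atan2( sin Δλ·cos φ₂ ,  cos φ₁ sin φ₂ − sin φ₁ cos φ₂ cos Δλ )
  = atan2(-0.7155, +0.0960) = 277.64°

277.6°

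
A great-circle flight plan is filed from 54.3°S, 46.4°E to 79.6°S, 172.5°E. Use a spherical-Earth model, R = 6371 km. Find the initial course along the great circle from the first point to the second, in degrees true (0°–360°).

167.5°

θ = atan2( sin Δλ·cos φ₂ ,  cos φ₁ sin φ₂ − sin φ₁ cos φ₂ cos Δλ )
  = atan2(+0.1459, -0.6603) = 167.54°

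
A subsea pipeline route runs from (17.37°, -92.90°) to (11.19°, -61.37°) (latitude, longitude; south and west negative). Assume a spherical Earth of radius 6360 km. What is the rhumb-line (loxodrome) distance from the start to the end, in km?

Rhumb course C = atan2(Δλ, Δψ) with Δψ = ln[tan(π/4+φ₂/2)/tan(π/4+φ₁/2)] = -0.1114, Δλ = +0.5503 → C = 101.44°
d = R·|Δφ| / |cos C| = 6360·0.10786 / 0.19834 = 3459 km

3459 km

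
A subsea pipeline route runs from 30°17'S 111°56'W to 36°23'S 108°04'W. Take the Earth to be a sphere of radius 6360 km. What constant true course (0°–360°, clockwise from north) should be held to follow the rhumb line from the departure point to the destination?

Meridional parts: M(φ₁)=-0.5550, M(φ₂)=-0.6826 → ΔM = -0.1275;  Δλ = +0.0675 rad
tan C = Δλ / ΔM = -0.5291 → C = 152.12°

152.1°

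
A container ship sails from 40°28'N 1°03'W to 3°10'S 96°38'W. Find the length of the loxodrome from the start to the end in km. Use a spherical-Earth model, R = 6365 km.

10894 km

Δψ = ln[tan(π/4+φ₂/2)/tan(π/4+φ₁/2)] = -0.8289;  Δφ = -0.7615 rad,  Δλ = -1.6682 rad
q = Δφ/Δψ = 0.9188
d = R·√(Δφ² + q²Δλ²) = 6365·1.71150 = 10894 km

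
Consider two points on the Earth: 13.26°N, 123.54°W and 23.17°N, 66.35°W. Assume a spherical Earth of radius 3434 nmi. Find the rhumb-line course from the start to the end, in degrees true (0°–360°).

Δψ = ln[tan(π/4+φ₂/2)/tan(π/4+φ₁/2)] = +0.1824
Δλ = +0.9982 rad (taken the short way round)
course = atan2(Δλ, Δψ) = 79.65°

79.6°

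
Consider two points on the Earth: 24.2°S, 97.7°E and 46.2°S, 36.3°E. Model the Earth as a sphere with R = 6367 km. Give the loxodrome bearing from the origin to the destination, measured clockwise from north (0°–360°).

Δψ = ln[tan(π/4+φ₂/2)/tan(π/4+φ₁/2)] = -0.4758
Δλ = -1.0716 rad (taken the short way round)
course = atan2(Δλ, Δψ) = 246.06°

246.1°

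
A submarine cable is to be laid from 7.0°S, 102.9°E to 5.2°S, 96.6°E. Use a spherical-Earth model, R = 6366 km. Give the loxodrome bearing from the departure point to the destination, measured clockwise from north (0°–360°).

286.0°

Meridional parts: M(φ₁)=-0.1225, M(φ₂)=-0.0909 → ΔM = +0.0316;  Δλ = -0.1100 rad
tan C = Δλ / ΔM = -3.4800 → C = 286.03°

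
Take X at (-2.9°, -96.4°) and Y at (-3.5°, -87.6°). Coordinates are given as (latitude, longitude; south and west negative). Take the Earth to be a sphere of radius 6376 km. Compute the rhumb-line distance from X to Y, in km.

980 km

Rhumb course C = atan2(Δλ, Δψ) with Δψ = ln[tan(π/4+φ₂/2)/tan(π/4+φ₁/2)] = -0.0105, Δλ = +0.1536 → C = 93.91°
d = R·|Δφ| / |cos C| = 6376·0.01047 / 0.06813 = 980 km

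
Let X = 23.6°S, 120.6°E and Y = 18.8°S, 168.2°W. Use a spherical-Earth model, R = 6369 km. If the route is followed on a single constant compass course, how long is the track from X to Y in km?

7395 km

Δψ = ln[tan(π/4+φ₂/2)/tan(π/4+φ₁/2)] = +0.0899;  Δφ = +0.0838 rad,  Δλ = +1.2427 rad
q = Δφ/Δψ = 0.9320
d = R·√(Δφ² + q²Δλ²) = 6369·1.16116 = 7395 km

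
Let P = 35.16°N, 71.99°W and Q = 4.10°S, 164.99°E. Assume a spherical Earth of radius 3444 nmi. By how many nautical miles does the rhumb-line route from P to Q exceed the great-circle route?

195 nmi

Great circle: cos σ = sin φ₁ sin φ₂ + cos φ₁ cos φ₂ cos Δλ,  σ = 2.0778 rad → d_gc = 7155.86 nmi
Rhumb line: Δψ = -0.7279, q = Δφ/Δψ = 0.9414, d_rh = R√(Δφ²+q²Δλ²) = 7350.43 nmi
Excess = 7350.43 − 7155.86 = 194.57 ≈ 195 nmi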